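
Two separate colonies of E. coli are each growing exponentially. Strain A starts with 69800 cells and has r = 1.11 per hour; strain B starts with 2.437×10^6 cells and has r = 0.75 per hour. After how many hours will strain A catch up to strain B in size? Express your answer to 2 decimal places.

Set 69800·e^(1.11t) = 2.437×10^6·e^(0.75t).
e^((1.11 − 0.75)t) = 2.437×10^6/69800 → e^(0.36·t) = 34.914.
0.36·t = ln(34.914) = 3.5529, so t = 3.5529/0.36 = 9.8691.

9.87 hours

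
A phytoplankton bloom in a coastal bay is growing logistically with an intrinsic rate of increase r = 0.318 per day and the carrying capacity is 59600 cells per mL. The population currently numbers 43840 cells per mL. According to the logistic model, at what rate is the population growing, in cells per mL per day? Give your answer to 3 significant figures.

dN/dt = rN(1 − N/K) = 0.318 × 43840 × (1 − 43840/59600).
1 − 43840/59600 = 0.26443; dN/dt = 0.318 × 43840 × 0.26443 = 3686.4.

3690 cells per mL per day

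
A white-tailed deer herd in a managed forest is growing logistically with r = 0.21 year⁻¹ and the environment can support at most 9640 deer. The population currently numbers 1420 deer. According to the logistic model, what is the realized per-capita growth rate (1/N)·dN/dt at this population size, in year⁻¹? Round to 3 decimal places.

(1/N)·dN/dt = r(1 − N/K) = 0.21 × (1 − 1420/9640).
= 0.21 × 0.8527 = 0.17907.

0.179 per year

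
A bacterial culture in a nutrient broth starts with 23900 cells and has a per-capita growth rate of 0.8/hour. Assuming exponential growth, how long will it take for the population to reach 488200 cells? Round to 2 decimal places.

3.77 hours

Set N₀·e^(rt) = 488200: e^(0.8·t) = 488200/23900 = 20.427.
0.8·t = ln(20.427) = 3.0168, so t = 3.0168/0.8 = 3.7711.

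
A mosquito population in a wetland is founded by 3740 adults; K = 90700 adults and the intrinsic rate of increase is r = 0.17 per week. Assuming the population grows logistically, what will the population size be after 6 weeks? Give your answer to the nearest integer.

A = (K − N₀)/N₀ = (90700 − 3740)/3740 = 23.251.
N(t) = K/(1 + A·e^(−rt)) = 90700/(1 + 23.251×e^(−0.17×6)).
e^(−1.02) = 0.36059; denominator = 1 + 23.251×0.36059 = 9.3843.
N = 90700/9.3843 = 9665.06.

9665 adults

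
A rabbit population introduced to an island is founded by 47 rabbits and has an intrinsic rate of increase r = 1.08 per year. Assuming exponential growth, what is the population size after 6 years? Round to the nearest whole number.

30643 rabbits

N(t) = N₀·e^(rt) = 47 × e^(1.08×6) = 47 × e^6.48.
e^6.48 ≈ 651.97, so N ≈ 47 × 651.97 = 30642.6.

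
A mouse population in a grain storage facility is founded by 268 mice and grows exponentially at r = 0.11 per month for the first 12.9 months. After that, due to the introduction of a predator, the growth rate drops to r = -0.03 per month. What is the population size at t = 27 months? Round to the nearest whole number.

726 mice

Phase 1: N(12.9) = 268·e^(0.11×12.9) = 268·e^1.419 = 1107.64.
Phase 2 runs for 27 − 12.9 = 14.1 months at r = -0.03.
N(27) = 1107.64·e^(-0.03×14.1) = 1107.64·e^-0.423 = 725.591.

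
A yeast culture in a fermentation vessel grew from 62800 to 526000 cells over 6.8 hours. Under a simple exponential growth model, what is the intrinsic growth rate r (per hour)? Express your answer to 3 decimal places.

0.313 per hour

From N(t) = N₀·e^(rt): e^(r·6.8) = 526000/62800 = 8.3758.
r·6.8 = ln(8.3758) = 2.1253, so r = 2.1253/6.8 = 0.31255.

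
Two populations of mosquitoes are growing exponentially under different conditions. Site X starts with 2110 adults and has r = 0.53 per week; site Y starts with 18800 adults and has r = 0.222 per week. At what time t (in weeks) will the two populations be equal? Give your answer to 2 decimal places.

7.10 weeks

Set 2110·e^(0.53t) = 18800·e^(0.222t).
e^((0.53 − 0.222)t) = 18800/2110 → e^(0.308·t) = 8.91.
0.308·t = ln(8.91) = 2.1872, so t = 2.1872/0.308 = 7.1012.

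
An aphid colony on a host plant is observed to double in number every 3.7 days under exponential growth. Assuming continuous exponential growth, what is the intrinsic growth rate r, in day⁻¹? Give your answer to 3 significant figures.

0.187 per day

r = ln(2)/t_d = 0.6931/3.7 = 0.18734.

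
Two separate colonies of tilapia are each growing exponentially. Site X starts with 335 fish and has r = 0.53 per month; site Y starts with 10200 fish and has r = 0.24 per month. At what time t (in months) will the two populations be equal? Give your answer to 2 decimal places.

11.78 months

Set 335·e^(0.53t) = 10200·e^(0.24t).
e^((0.53 − 0.24)t) = 10200/335 → e^(0.29·t) = 30.448.
0.29·t = ln(30.448) = 3.416, so t = 3.416/0.29 = 11.779.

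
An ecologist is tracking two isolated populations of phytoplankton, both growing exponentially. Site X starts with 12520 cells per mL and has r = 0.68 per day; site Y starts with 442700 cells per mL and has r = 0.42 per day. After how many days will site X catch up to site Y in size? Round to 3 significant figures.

13.7 days

Set 12520·e^(0.68t) = 442700·e^(0.42t).
e^((0.68 − 0.42)t) = 442700/12520 → e^(0.26·t) = 35.359.
0.26·t = ln(35.359) = 3.5656, so t = 3.5656/0.26 = 13.714.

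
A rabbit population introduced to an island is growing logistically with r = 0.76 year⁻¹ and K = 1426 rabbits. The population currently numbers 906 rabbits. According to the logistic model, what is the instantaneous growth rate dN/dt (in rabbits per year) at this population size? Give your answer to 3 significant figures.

251 rabbits per year

dN/dt = rN(1 − N/K) = 0.76 × 906 × (1 − 906/1426).
1 − 906/1426 = 0.36466; dN/dt = 0.76 × 906 × 0.36466 = 251.09.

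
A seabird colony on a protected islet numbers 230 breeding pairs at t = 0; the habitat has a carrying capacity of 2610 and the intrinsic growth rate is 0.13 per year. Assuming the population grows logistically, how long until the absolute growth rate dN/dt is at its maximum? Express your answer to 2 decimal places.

17.98 years

Logistic growth is fastest at N = K/2 = 1305.
A = (K − N₀)/N₀ = 10.348. Set K/(1 + A·e^(−rt)) = K/2 → A·e^(−rt) = 1.
e^(−0.13t) = 1/10.348 = 0.0966387, so t = ln(10.348)/0.13 = 2.3368/0.13 = 17.975.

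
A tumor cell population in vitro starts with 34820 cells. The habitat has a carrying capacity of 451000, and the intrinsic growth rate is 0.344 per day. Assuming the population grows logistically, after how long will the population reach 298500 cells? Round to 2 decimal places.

A = (K − N₀)/N₀ = (451000 − 34820)/34820 = 11.952.
Solve 451000/(1 + 11.952·e^(−0.344t)) = 298500: 1 + 11.952·e^(−0.344t) = 1.5109, so e^(−0.344t) = 0.0427438.
−0.344·t = ln(0.0427438) = -3.1525, so t = 3.1525/0.344 = 9.1643.

9.16 days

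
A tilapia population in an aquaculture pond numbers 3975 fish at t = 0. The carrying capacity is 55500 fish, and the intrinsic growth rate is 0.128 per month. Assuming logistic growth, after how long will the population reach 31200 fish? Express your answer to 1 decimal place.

22.0 months

A = (K − N₀)/N₀ = (55500 − 3975)/3975 = 12.962.
Solve 55500/(1 + 12.962·e^(−0.128t)) = 31200: 1 + 12.962·e^(−0.128t) = 1.7788, so e^(−0.128t) = 0.0600857.
−0.128·t = ln(0.0600857) = -2.812, so t = 2.812/0.128 = 21.969.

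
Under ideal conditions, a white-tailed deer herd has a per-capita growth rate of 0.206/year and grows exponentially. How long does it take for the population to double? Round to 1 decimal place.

Doubling time t_d = ln(2)/r = 0.6931/0.206 = 3.3648.

3.4 years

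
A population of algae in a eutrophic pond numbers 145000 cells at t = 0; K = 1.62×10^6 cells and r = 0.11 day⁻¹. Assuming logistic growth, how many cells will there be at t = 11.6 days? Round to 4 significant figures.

421900 cells

A = (K − N₀)/N₀ = (1.62×10^6 − 145000)/145000 = 10.172.
N(t) = K/(1 + A·e^(−rt)) = 1.62×10^6/(1 + 10.172×e^(−0.11×11.6)).
e^(−1.276) = 0.27915; denominator = 1 + 10.172×0.27915 = 3.8396.
N = 1.62×10^6/3.8396 = 421914.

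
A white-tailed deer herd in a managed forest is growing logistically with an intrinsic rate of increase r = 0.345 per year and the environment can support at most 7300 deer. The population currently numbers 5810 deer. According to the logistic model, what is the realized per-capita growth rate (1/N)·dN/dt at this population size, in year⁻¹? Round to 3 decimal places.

(1/N)·dN/dt = r(1 − N/K) = 0.345 × (1 − 5810/7300).
= 0.345 × 0.20411 = 0.070418.

0.070 per year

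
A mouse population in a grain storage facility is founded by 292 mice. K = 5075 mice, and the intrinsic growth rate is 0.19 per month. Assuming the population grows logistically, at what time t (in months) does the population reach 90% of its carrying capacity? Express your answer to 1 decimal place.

26.3 months

A = (K − N₀)/N₀ = (5075 − 292)/292 = 16.38.
Solve 5075/(1 + 16.38·e^(−0.19t)) = 4567.5: 1 + 16.38·e^(−0.19t) = 1.1111, so e^(−0.19t) = 0.00678328.
−0.19·t = ln(0.00678328) = -4.9933, so t = 4.9933/0.19 = 26.28.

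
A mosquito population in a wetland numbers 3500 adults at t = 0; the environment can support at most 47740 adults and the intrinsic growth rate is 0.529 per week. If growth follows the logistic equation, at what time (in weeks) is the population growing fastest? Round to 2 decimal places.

4.80 weeks

Logistic growth is fastest at N = K/2 = 23870.
A = (K − N₀)/N₀ = 12.64. Set K/(1 + A·e^(−rt)) = K/2 → A·e^(−rt) = 1.
e^(−0.529t) = 1/12.64 = 0.0791139, so t = ln(12.64)/0.529 = 2.5369/0.529 = 4.7956.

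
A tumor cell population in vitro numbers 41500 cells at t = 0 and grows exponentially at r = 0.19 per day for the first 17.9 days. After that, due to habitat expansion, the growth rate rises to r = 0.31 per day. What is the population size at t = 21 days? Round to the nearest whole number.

3254173 cells

Phase 1: N(17.9) = 41500·e^(0.19×17.9) = 41500·e^3.401 = 1.244754×10^6.
Phase 2 runs for 21 − 17.9 = 3.1 days at r = 0.31.
N(21) = 1.244754×10^6·e^(0.31×3.1) = 1.244754×10^6·e^0.961 = 3.254173×10^6.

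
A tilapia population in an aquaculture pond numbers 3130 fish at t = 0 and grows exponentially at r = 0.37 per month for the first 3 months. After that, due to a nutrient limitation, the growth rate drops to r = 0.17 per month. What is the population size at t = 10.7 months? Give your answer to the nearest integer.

35164 fish

Phase 1: N(3) = 3130·e^(0.37×3) = 3130·e^1.11 = 9497.54.
Phase 2 runs for 10.7 − 3 = 7.7 months at r = 0.17.
N(10.7) = 9497.54·e^(0.17×7.7) = 9497.54·e^1.309 = 35164.4.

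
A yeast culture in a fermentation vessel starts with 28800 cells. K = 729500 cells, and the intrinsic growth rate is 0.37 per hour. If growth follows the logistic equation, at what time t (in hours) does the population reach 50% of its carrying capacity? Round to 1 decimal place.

8.6 hours

A = (K − N₀)/N₀ = (729500 − 28800)/28800 = 24.33.
Solve 729500/(1 + 24.33·e^(−0.37t)) = 364750: 1 + 24.33·e^(−0.37t) = 2, so e^(−0.37t) = 0.0411018.
−0.37·t = ln(0.0411018) = -3.1917, so t = 3.1917/0.37 = 8.6262.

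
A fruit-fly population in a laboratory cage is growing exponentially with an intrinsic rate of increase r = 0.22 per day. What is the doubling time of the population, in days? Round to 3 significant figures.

Doubling time t_d = ln(2)/r = 0.6931/0.22 = 3.1507.

3.15 days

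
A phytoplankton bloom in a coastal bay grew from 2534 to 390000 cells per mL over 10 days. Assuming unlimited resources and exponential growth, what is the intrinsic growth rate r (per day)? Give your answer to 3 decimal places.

From N(t) = N₀·e^(rt): e^(r·10) = 390000/2534 = 153.91.
r·10 = ln(153.91) = 5.0363, so r = 5.0363/10 = 0.50363.

0.504 per day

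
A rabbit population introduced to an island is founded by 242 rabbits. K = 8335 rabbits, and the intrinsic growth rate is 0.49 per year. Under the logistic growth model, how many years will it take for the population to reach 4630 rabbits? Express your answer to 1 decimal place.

A = (K − N₀)/N₀ = (8335 − 242)/242 = 33.442.
Solve 8335/(1 + 33.442·e^(−0.49t)) = 4630: 1 + 33.442·e^(−0.49t) = 1.8002, so e^(−0.49t) = 0.0239284.
−0.49·t = ln(0.0239284) = -3.7327, so t = 3.7327/0.49 = 7.6177.

7.6 years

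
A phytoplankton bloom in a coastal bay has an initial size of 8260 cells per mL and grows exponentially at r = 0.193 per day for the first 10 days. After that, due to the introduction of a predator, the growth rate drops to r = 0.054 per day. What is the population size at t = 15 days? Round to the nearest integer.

74547 cells per mL

Phase 1: N(10) = 8260·e^(0.193×10) = 8260·e^1.93 = 56907.4.
Phase 2 runs for 15 − 10 = 5 days at r = 0.054.
N(15) = 56907.4·e^(0.054×5) = 56907.4·e^0.27 = 74546.6.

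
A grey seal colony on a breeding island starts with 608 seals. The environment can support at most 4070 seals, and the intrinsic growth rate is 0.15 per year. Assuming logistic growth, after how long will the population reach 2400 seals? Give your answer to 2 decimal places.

A = (K − N₀)/N₀ = (4070 − 608)/608 = 5.6941.
Solve 4070/(1 + 5.6941·e^(−0.15t)) = 2400: 1 + 5.6941·e^(−0.15t) = 1.6958, so e^(−0.15t) = 0.122203.
−0.15·t = ln(0.122203) = -2.1021, so t = 2.1021/0.15 = 14.014.

14.01 years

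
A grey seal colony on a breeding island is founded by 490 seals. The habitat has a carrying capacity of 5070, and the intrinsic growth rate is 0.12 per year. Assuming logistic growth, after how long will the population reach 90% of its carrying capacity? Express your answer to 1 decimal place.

36.9 years

A = (K − N₀)/N₀ = (5070 − 490)/490 = 9.3469.
Solve 5070/(1 + 9.3469·e^(−0.12t)) = 4563: 1 + 9.3469·e^(−0.12t) = 1.1111, so e^(−0.12t) = 0.0118874.
−0.12·t = ln(0.0118874) = -4.4323, so t = 4.4323/0.12 = 36.936.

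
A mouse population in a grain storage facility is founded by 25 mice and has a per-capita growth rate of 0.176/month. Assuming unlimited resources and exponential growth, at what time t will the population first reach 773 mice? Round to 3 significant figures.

Set N₀·e^(rt) = 773: e^(0.176·t) = 773/25 = 30.92.
0.176·t = ln(30.92) = 3.4314, so t = 3.4314/0.176 = 19.497.

19.5 months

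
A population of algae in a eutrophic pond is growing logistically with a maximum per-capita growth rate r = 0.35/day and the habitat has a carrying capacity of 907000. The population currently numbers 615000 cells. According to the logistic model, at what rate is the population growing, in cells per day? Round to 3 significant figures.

dN/dt = rN(1 − N/K) = 0.35 × 615000 × (1 − 615000/907000).
1 − 615000/907000 = 0.32194; dN/dt = 0.35 × 615000 × 0.32194 = 69298.

69300 cells per day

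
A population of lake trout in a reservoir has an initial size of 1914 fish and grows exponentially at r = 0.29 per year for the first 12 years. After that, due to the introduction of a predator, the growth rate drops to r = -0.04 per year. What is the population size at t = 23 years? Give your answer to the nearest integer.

40013 fish

Phase 1: N(12) = 1914·e^(0.29×12) = 1914·e^3.48 = 62127.9.
Phase 2 runs for 23 − 12 = 11 years at r = -0.04.
N(23) = 62127.9·e^(-0.04×11) = 62127.9·e^-0.44 = 40012.6.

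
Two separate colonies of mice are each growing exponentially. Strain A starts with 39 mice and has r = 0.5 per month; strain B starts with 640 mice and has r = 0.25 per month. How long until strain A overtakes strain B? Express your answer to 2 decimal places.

Set 39·e^(0.5t) = 640·e^(0.25t).
e^((0.5 − 0.25)t) = 640/39 → e^(0.25·t) = 16.41.
0.25·t = ln(16.41) = 2.7979, so t = 2.7979/0.25 = 11.192.

11.19 months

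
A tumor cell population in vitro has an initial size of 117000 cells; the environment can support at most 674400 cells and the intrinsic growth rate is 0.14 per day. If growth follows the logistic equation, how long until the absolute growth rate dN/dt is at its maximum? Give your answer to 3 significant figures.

11.2 days

Logistic growth is fastest at N = K/2 = 337200.
A = (K − N₀)/N₀ = 4.7641. Set K/(1 + A·e^(−rt)) = K/2 → A·e^(−rt) = 1.
e^(−0.14t) = 1/4.7641 = 0.209903, so t = ln(4.7641)/0.14 = 1.5611/0.14 = 11.151.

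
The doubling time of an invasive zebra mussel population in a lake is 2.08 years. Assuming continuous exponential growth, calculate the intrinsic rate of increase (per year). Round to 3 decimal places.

0.333 per year

r = ln(2)/t_d = 0.6931/2.08 = 0.33324.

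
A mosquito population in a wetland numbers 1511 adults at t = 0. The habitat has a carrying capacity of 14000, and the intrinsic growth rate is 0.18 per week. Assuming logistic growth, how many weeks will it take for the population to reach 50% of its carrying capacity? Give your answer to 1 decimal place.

11.7 weeks

A = (K − N₀)/N₀ = (14000 − 1511)/1511 = 8.2654.
Solve 14000/(1 + 8.2654·e^(−0.18t)) = 7000: 1 + 8.2654·e^(−0.18t) = 2, so e^(−0.18t) = 0.120986.
−0.18·t = ln(0.120986) = -2.1121, so t = 2.1121/0.18 = 11.734.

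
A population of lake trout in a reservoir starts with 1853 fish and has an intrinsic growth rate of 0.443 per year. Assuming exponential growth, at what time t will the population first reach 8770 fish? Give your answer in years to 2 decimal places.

Set N₀·e^(rt) = 8770: e^(0.443·t) = 8770/1853 = 4.7329.
0.443·t = ln(4.7329) = 1.5545, so t = 1.5545/0.443 = 3.5091.

3.51 years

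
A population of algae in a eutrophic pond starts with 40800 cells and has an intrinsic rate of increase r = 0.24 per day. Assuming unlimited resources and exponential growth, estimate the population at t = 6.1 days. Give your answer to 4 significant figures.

N(t) = N₀·e^(rt) = 40800 × e^(0.24×6.1) = 40800 × e^1.464.
e^1.464 ≈ 4.3232, so N ≈ 40800 × 4.3232 = 176387.

176400 cells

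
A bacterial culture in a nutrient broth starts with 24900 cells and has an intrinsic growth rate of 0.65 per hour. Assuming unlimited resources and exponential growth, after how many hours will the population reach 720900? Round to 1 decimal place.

Set N₀·e^(rt) = 720900: e^(0.65·t) = 720900/24900 = 28.952.
0.65·t = ln(28.952) = 3.3656, so t = 3.3656/0.65 = 5.1779.

5.2 hours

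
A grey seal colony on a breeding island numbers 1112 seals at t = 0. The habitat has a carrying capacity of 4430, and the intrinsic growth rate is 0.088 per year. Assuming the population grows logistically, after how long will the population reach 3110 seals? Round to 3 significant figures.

22.2 years

A = (K − N₀)/N₀ = (4430 − 1112)/1112 = 2.9838.
Solve 4430/(1 + 2.9838·e^(−0.088t)) = 3110: 1 + 2.9838·e^(−0.088t) = 1.4244, so e^(−0.088t) = 0.142247.
−0.088·t = ln(0.142247) = -1.9502, so t = 1.9502/0.088 = 22.161.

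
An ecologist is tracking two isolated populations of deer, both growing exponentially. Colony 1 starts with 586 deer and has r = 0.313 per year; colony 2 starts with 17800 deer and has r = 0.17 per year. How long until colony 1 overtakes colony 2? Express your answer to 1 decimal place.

Set 586·e^(0.313t) = 17800·e^(0.17t).
e^((0.313 − 0.17)t) = 17800/586 → e^(0.143·t) = 30.375.
0.143·t = ln(30.375) = 3.4136, so t = 3.4136/0.143 = 23.872.

23.9 years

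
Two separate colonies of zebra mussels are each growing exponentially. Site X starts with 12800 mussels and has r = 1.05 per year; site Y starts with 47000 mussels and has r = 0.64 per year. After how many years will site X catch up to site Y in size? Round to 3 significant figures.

Set 12800·e^(1.05t) = 47000·e^(0.64t).
e^((1.05 − 0.64)t) = 47000/12800 → e^(0.41·t) = 3.6719.
0.41·t = ln(3.6719) = 1.3007, so t = 1.3007/0.41 = 3.1724.

3.17 years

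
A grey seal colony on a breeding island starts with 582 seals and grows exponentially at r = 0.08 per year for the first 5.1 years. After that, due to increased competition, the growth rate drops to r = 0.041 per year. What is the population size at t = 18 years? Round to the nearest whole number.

Phase 1: N(5.1) = 582·e^(0.08×5.1) = 582·e^0.408 = 875.216.
Phase 2 runs for 18 − 5.1 = 12.9 years at r = 0.041.
N(18) = 875.216·e^(0.041×12.9) = 875.216·e^0.5289 = 1485.3.

1485 seals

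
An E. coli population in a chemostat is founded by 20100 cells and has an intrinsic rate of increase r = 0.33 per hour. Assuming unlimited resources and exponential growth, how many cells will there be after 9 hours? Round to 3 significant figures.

N(t) = N₀·e^(rt) = 20100 × e^(0.33×9) = 20100 × e^2.97.
e^2.97 ≈ 19.492, so N ≈ 20100 × 19.492 = 391788.

392000 cells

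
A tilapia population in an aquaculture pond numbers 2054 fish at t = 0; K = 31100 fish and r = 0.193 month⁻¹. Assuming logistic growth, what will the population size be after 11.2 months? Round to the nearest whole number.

A = (K − N₀)/N₀ = (31100 − 2054)/2054 = 14.141.
N(t) = K/(1 + A·e^(−rt)) = 31100/(1 + 14.141×e^(−0.193×11.2)).
e^(−2.162) = 0.11514; denominator = 1 + 14.141×0.11514 = 2.6282.
N = 31100/2.6282 = 11833.1.

11833 fish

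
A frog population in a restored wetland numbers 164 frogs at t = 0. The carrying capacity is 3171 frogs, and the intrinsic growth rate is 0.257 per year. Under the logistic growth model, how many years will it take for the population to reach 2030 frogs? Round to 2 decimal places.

13.56 years

A = (K − N₀)/N₀ = (3171 − 164)/164 = 18.335.
Solve 3171/(1 + 18.335·e^(−0.257t)) = 2030: 1 + 18.335·e^(−0.257t) = 1.5621, so e^(−0.257t) = 0.0306549.
−0.257·t = ln(0.0306549) = -3.485, so t = 3.485/0.257 = 13.56.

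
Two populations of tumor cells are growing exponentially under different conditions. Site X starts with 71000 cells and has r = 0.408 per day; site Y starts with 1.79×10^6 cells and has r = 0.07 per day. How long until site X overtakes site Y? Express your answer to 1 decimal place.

9.5 days

Set 71000·e^(0.408t) = 1.79×10^6·e^(0.07t).
e^((0.408 − 0.07)t) = 1.79×10^6/71000 → e^(0.338·t) = 25.211.
0.338·t = ln(25.211) = 3.2273, so t = 3.2273/0.338 = 9.5482.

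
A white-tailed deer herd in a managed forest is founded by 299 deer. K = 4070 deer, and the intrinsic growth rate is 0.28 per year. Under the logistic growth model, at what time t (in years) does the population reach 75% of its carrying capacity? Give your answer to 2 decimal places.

12.98 years

A = (K − N₀)/N₀ = (4070 − 299)/299 = 12.612.
Solve 4070/(1 + 12.612·e^(−0.28t)) = 3052.5: 1 + 12.612·e^(−0.28t) = 1.3333, so e^(−0.28t) = 0.0264298.
−0.28·t = ln(0.0264298) = -3.6333, so t = 3.6333/0.28 = 12.976.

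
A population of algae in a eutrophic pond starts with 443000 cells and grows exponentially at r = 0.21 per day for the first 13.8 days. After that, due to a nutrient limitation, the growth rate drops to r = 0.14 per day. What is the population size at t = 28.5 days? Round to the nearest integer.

62916880 cells

Phase 1: N(13.8) = 443000·e^(0.21×13.8) = 443000·e^2.898 = 8.03506×10^6.
Phase 2 runs for 28.5 − 13.8 = 14.7 days at r = 0.14.
N(28.5) = 8.03506×10^6·e^(0.14×14.7) = 8.03506×10^6·e^2.058 = 6.291688×10^7.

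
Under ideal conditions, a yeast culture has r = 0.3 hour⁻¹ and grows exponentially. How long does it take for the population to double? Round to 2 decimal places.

Doubling time t_d = ln(2)/r = 0.6931/0.3 = 2.3105.

2.31 hours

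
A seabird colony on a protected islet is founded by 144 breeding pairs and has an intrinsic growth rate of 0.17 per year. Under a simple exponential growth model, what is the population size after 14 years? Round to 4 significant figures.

1556 breeding pairs

N(t) = N₀·e^(rt) = 144 × e^(0.17×14) = 144 × e^2.38.
e^2.38 ≈ 10.805, so N ≈ 144 × 10.805 = 1555.91.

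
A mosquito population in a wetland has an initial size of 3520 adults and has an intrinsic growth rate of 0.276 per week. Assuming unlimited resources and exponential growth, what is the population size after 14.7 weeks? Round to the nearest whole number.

203499 adults

N(t) = N₀·e^(rt) = 3520 × e^(0.276×14.7) = 3520 × e^4.057.
e^4.057 ≈ 57.812, so N ≈ 3520 × 57.812 = 203499.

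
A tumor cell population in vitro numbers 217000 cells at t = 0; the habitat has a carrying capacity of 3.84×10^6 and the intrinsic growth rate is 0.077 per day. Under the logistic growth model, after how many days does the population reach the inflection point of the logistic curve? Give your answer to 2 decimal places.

36.56 days

Logistic growth is fastest at N = K/2 = 1.92×10^6.
A = (K − N₀)/N₀ = 16.696. Set K/(1 + A·e^(−rt)) = K/2 → A·e^(−rt) = 1.
e^(−0.077t) = 1/16.696 = 0.0598951, so t = ln(16.696)/0.077 = 2.8152/0.077 = 36.561.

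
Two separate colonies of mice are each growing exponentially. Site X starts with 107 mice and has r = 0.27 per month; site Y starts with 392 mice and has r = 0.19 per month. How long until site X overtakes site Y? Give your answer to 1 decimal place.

16.2 months

Set 107·e^(0.27t) = 392·e^(0.19t).
e^((0.27 − 0.19)t) = 392/107 → e^(0.08·t) = 3.6636.
0.08·t = ln(3.6636) = 1.2984, so t = 1.2984/0.08 = 16.23.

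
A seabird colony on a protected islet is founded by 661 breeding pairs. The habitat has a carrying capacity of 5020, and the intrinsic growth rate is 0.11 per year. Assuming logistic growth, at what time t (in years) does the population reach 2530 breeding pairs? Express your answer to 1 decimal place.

A = (K − N₀)/N₀ = (5020 − 661)/661 = 6.5946.
Solve 5020/(1 + 6.5946·e^(−0.11t)) = 2530: 1 + 6.5946·e^(−0.11t) = 1.9842, so e^(−0.11t) = 0.149243.
−0.11·t = ln(0.149243) = -1.9022, so t = 1.9022/0.11 = 17.293.

17.3 years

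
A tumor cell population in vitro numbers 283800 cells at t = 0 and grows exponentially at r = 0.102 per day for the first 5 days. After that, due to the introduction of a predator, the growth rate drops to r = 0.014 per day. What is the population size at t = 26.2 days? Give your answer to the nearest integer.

635918 cells

Phase 1: N(5) = 283800·e^(0.102×5) = 283800·e^0.51 = 472610.
Phase 2 runs for 26.2 − 5 = 21.2 days at r = 0.014.
N(26.2) = 472610·e^(0.014×21.2) = 472610·e^0.2968 = 635918.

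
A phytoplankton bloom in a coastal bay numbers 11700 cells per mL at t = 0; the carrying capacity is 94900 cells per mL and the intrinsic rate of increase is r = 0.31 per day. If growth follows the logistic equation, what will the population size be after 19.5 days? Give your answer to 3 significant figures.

A = (K − N₀)/N₀ = (94900 − 11700)/11700 = 7.1111.
N(t) = K/(1 + A·e^(−rt)) = 94900/(1 + 7.1111×e^(−0.31×19.5)).
e^(−6.045) = 0.0023697; denominator = 1 + 7.1111×0.0023697 = 1.0169.
N = 94900/1.0169 = 93327.3.

93300 cells per mL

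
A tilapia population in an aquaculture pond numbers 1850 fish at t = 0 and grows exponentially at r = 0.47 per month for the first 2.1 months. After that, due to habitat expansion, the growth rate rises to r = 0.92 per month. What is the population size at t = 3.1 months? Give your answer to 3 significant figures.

Phase 1: N(2.1) = 1850·e^(0.47×2.1) = 1850·e^0.987 = 4963.87.
Phase 2 runs for 3.1 − 2.1 = 1 months at r = 0.92.
N(3.1) = 4963.87·e^(0.92×1) = 4963.87·e^0.92 = 12455.8.

12500 fish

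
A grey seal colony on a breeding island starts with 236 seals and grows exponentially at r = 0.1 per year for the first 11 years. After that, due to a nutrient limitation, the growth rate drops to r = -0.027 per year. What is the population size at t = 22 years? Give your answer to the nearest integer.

Phase 1: N(11) = 236·e^(0.1×11) = 236·e^1.1 = 708.983.
Phase 2 runs for 22 − 11 = 11 years at r = -0.027.
N(22) = 708.983·e^(-0.027×11) = 708.983·e^-0.297 = 526.806.

527 seals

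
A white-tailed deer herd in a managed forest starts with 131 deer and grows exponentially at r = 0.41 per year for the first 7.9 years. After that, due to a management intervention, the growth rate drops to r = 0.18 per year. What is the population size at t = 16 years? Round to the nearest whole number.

Phase 1: N(7.9) = 131·e^(0.41×7.9) = 131·e^3.239 = 3341.57.
Phase 2 runs for 16 − 7.9 = 8.1 years at r = 0.18.
N(16) = 3341.57·e^(0.18×8.1) = 3341.57·e^1.458 = 14359.9.

14360 deer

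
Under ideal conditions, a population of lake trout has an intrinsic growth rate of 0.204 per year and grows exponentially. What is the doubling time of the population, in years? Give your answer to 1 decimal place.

Doubling time t_d = ln(2)/r = 0.6931/0.204 = 3.3978.

3.4 years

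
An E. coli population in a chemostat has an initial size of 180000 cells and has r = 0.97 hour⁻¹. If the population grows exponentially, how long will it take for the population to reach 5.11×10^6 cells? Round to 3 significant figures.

3.45 hours

Set N₀·e^(rt) = 5.11×10^6: e^(0.97·t) = 5.11×10^6/180000 = 28.389.
0.97·t = ln(28.389) = 3.346, so t = 3.346/0.97 = 3.4495.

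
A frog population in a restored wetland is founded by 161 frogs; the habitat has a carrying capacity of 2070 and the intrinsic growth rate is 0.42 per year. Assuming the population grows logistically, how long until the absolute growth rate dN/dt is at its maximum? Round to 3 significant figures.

Logistic growth is fastest at N = K/2 = 1035.
A = (K − N₀)/N₀ = 11.857. Set K/(1 + A·e^(−rt)) = K/2 → A·e^(−rt) = 1.
e^(−0.42t) = 1/11.857 = 0.0843373, so t = ln(11.857)/0.42 = 2.4729/0.42 = 5.8879.

5.89 years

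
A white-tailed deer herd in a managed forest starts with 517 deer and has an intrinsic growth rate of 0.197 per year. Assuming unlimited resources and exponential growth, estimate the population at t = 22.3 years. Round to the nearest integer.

41821 deer

N(t) = N₀·e^(rt) = 517 × e^(0.197×22.3) = 517 × e^4.393.
e^4.393 ≈ 80.891, so N ≈ 517 × 80.891 = 41820.5.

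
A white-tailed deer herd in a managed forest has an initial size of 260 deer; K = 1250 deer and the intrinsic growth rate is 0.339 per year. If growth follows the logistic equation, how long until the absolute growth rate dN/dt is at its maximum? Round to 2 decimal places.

3.94 years

Logistic growth is fastest at N = K/2 = 625.
A = (K − N₀)/N₀ = 3.8077. Set K/(1 + A·e^(−rt)) = K/2 → A·e^(−rt) = 1.
e^(−0.339t) = 1/3.8077 = 0.262626, so t = ln(3.8077)/0.339 = 1.337/0.339 = 3.944.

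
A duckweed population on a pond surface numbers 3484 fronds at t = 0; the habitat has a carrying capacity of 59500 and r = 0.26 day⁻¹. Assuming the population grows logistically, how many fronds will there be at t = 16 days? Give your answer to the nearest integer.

47564 fronds

A = (K − N₀)/N₀ = (59500 − 3484)/3484 = 16.078.
N(t) = K/(1 + A·e^(−rt)) = 59500/(1 + 16.078×e^(−0.26×16)).
e^(−4.16) = 0.015608; denominator = 1 + 16.078×0.015608 = 1.2509.
N = 59500/1.2509 = 47564.3.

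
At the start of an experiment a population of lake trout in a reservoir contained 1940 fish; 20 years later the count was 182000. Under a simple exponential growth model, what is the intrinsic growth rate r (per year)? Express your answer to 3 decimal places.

0.227 per year

From N(t) = N₀·e^(rt): e^(r·20) = 182000/1940 = 93.814.
r·20 = ln(93.814) = 4.5413, so r = 4.5413/20 = 0.22707.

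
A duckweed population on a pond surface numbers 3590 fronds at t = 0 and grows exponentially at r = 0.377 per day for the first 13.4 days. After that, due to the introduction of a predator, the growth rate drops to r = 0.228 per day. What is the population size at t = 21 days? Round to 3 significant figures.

3170000 fronds

Phase 1: N(13.4) = 3590·e^(0.377×13.4) = 3590·e^5.052 = 561130.
Phase 2 runs for 21 − 13.4 = 7.6 days at r = 0.228.
N(21) = 561130·e^(0.228×7.6) = 561130·e^1.733 = 3.174014×10^6.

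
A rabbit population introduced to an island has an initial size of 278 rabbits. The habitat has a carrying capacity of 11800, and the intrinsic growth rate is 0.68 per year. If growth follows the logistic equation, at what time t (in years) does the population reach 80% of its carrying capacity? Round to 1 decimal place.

7.5 years

A = (K − N₀)/N₀ = (11800 − 278)/278 = 41.446.
Solve 11800/(1 + 41.446·e^(−0.68t)) = 9440: 1 + 41.446·e^(−0.68t) = 1.25, so e^(−0.68t) = 0.00603194.
−0.68·t = ln(0.00603194) = -5.1107, so t = 5.1107/0.68 = 7.5157.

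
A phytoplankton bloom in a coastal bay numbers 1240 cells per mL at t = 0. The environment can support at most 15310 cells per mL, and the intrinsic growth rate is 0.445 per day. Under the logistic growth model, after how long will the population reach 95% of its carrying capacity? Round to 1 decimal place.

12.1 days

A = (K − N₀)/N₀ = (15310 − 1240)/1240 = 11.347.
Solve 15310/(1 + 11.347·e^(−0.445t)) = 14544.5: 1 + 11.347·e^(−0.445t) = 1.0526, so e^(−0.445t) = 0.00463846.
−0.445·t = ln(0.00463846) = -5.3734, so t = 5.3734/0.445 = 12.075.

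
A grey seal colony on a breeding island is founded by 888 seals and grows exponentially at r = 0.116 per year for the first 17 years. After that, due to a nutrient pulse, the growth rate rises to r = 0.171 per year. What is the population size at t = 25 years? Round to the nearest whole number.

25059 seals

Phase 1: N(17) = 888·e^(0.116×17) = 888·e^1.972 = 6380.31.
Phase 2 runs for 25 − 17 = 8 years at r = 0.171.
N(25) = 6380.31·e^(0.171×8) = 6380.31·e^1.368 = 25058.6.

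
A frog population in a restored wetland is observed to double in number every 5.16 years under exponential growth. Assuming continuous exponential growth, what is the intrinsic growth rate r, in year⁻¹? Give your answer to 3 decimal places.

r = ln(2)/t_d = 0.6931/5.16 = 0.13433.

0.134 per year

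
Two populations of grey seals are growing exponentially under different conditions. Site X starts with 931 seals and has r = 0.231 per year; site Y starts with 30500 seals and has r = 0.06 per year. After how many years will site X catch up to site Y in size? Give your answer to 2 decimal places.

20.40 years

Set 931·e^(0.231t) = 30500·e^(0.06t).
e^((0.231 − 0.06)t) = 30500/931 → e^(0.171·t) = 32.76.
0.171·t = ln(32.76) = 3.4892, so t = 3.4892/0.171 = 20.405.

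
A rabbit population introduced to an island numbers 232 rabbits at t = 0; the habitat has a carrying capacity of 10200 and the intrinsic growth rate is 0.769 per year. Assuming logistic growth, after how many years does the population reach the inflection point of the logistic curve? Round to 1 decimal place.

Logistic growth is fastest at N = K/2 = 5100.
A = (K − N₀)/N₀ = 42.966. Set K/(1 + A·e^(−rt)) = K/2 → A·e^(−rt) = 1.
e^(−0.769t) = 1/42.966 = 0.0232745, so t = ln(42.966)/0.769 = 3.7604/0.769 = 4.89.

4.9 years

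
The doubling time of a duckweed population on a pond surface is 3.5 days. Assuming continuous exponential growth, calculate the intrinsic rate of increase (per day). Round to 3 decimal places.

r = ln(2)/t_d = 0.6931/3.5 = 0.19804.

0.198 per day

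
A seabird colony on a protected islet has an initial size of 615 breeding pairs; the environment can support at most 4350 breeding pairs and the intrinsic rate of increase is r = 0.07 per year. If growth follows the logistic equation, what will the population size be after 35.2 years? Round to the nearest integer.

2868 breeding pairs

A = (K − N₀)/N₀ = (4350 − 615)/615 = 6.0732.
N(t) = K/(1 + A·e^(−rt)) = 4350/(1 + 6.0732×e^(−0.07×35.2)).
e^(−2.464) = 0.085094; denominator = 1 + 6.0732×0.085094 = 1.5168.
N = 4350/1.5168 = 2867.9.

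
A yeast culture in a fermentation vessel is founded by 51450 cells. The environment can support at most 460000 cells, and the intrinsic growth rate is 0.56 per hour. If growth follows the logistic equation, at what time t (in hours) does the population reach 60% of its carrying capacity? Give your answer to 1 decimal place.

A = (K − N₀)/N₀ = (460000 − 51450)/51450 = 7.9407.
Solve 460000/(1 + 7.9407·e^(−0.56t)) = 276000: 1 + 7.9407·e^(−0.56t) = 1.6667, so e^(−0.56t) = 0.0839555.
−0.56·t = ln(0.0839555) = -2.4775, so t = 2.4775/0.56 = 4.4241.

4.4 hours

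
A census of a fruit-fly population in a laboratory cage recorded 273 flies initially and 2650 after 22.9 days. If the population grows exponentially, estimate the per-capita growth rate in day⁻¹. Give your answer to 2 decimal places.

From N(t) = N₀·e^(rt): e^(r·22.9) = 2650/273 = 9.707.
r·22.9 = ln(9.707) = 2.2728, so r = 2.2728/22.9 = 0.099251.

0.10 per day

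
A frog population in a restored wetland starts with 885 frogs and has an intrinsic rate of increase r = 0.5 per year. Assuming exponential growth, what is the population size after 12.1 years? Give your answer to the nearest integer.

375340 frogs

N(t) = N₀·e^(rt) = 885 × e^(0.5×12.1) = 885 × e^6.05.
e^6.05 ≈ 424.11, so N ≈ 885 × 424.11 = 375340.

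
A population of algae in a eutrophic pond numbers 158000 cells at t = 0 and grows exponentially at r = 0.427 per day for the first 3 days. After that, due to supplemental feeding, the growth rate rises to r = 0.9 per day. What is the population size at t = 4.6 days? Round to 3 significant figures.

Phase 1: N(3) = 158000·e^(0.427×3) = 158000·e^1.281 = 568838.
Phase 2 runs for 4.6 − 3 = 1.6 days at r = 0.9.
N(4.6) = 568838·e^(0.9×1.6) = 568838·e^1.44 = 2.400891×10^6.

2400000 cells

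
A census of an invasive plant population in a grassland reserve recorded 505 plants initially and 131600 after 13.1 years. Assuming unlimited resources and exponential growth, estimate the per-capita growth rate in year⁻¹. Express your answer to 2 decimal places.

0.42 per year

From N(t) = N₀·e^(rt): e^(r·13.1) = 131600/505 = 260.59.
r·13.1 = ln(260.59) = 5.563, so r = 5.563/13.1 = 0.42465.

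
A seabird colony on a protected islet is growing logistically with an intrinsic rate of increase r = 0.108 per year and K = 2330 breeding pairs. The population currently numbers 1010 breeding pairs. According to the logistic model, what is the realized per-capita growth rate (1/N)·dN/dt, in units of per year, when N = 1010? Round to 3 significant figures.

0.0612 per year

(1/N)·dN/dt = r(1 − N/K) = 0.108 × (1 − 1010/2330).
= 0.108 × 0.56652 = 0.061185.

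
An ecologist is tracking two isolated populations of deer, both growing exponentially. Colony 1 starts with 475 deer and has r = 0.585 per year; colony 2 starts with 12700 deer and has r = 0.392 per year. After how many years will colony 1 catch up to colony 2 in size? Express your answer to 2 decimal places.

17.03 years

Set 475·e^(0.585t) = 12700·e^(0.392t).
e^((0.585 − 0.392)t) = 12700/475 → e^(0.193·t) = 26.737.
0.193·t = ln(26.737) = 3.286, so t = 3.286/0.193 = 17.026.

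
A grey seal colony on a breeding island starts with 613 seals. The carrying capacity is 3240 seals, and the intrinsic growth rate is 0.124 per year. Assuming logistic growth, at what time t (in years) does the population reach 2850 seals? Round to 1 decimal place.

27.8 years

A = (K − N₀)/N₀ = (3240 − 613)/613 = 4.2855.
Solve 3240/(1 + 4.2855·e^(−0.124t)) = 2850: 1 + 4.2855·e^(−0.124t) = 1.1368, so e^(−0.124t) = 0.0319316.
−0.124·t = ln(0.0319316) = -3.4442, so t = 3.4442/0.124 = 27.775.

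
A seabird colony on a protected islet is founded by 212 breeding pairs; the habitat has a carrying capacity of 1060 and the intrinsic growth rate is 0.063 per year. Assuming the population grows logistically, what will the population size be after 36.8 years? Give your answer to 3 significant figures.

A = (K − N₀)/N₀ = (1060 − 212)/212 = 4.
N(t) = K/(1 + A·e^(−rt)) = 1060/(1 + 4×e^(−0.063×36.8)).
e^(−2.318) = 0.098431; denominator = 1 + 4×0.098431 = 1.3937.
N = 1060/1.3937 = 760.552.

761 breeding pairs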